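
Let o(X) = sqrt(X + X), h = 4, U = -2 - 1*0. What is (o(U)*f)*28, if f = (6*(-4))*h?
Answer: -5376*I ≈ -5376.0*I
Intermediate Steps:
U = -2 (U = -2 + 0 = -2)
o(X) = sqrt(2)*sqrt(X) (o(X) = sqrt(2*X) = sqrt(2)*sqrt(X))
f = -96 (f = (6*(-4))*4 = -24*4 = -96)
(o(U)*f)*28 = ((sqrt(2)*sqrt(-2))*(-96))*28 = ((sqrt(2)*(I*sqrt(2)))*(-96))*28 = ((2*I)*(-96))*28 = -192*I*28 = -5376*I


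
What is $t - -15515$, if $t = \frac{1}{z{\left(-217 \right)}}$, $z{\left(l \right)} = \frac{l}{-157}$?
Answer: $\frac{3366912}{217} \approx 15516.0$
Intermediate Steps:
$z{\left(l \right)} = - \frac{l}{157}$ ($z{\left(l \right)} = l \left(- \frac{1}{157}\right) = - \frac{l}{157}$)
$t = \frac{157}{217}$ ($t = \frac{1}{\left(- \frac{1}{157}\right) \left(-217\right)} = \frac{1}{\frac{217}{157}} = \frac{157}{217} \approx 0.7235$)
$t - -15515 = \frac{157}{217} - -15515 = \frac{157}{217} + 15515 = \frac{3366912}{217}$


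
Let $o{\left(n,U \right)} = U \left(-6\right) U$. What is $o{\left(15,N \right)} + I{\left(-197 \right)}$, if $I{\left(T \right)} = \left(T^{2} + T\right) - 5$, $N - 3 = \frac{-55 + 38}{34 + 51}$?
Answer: $\frac{963999}{25} \approx 38560.0$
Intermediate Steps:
$N = \frac{14}{5}$ ($N = 3 + \frac{-55 + 38}{34 + 51} = 3 - \frac{17}{85} = 3 - \frac{1}{5} = \frac{14}{5} \approx 2.8$)
$I{\left(T \right)} = -5 + T + T^{2}$ ($I{\left(T \right)} = \left(T + T^{2}\right) - 5 = -5 + T + T^{2}$)
$o{\left(n,U \right)} = - 6 U^{2}$ ($o{\left(n,U \right)} = - 6 U U = - 6 U^{2}$)
$o{\left(15,N \right)} + I{\left(-197 \right)} = - 6 \left(\frac{14}{5}\right)^{2} - \left(202 - 38809\right) = \left(-6\right) \frac{196}{25} - -38607 = - \frac{1176}{25} + 38607 = \frac{963999}{25}$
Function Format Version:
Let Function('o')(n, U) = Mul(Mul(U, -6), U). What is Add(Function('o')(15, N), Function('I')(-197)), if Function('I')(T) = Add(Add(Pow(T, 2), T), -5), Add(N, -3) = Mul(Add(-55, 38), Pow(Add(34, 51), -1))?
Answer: Rational(963999, 25) ≈ 38560.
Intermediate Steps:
N = Rational(14, 5) (N = Add(3, Mul(Add(-55, 38), Pow(Add(34, 51), -1))) = Add(3, Mul(-17, Pow(85, -1))) = Add(3, Mul(-17, Rational(1, 85))) = Add(3, Rational(-1, 5)) = Rational(14, 5) ≈ 2.8000)
Function('I')(T) = Add(-5, T, Pow(T, 2)) (Function('I')(T) = Add(Add(T, Pow(T, 2)), -5) = Add(-5, T, Pow(T, 2)))
Function('o')(n, U) = Mul(-6, Pow(U, 2)) (Function('o')(n, U) = Mul(Mul(-6, U), U) = Mul(-6, Pow(U, 2)))
Add(Function('o')(15, N), Function('I')(-197)) = Add(Mul(-6, Pow(Rational(14, 5), 2)), Add(-5, -197, Pow(-197, 2))) = Add(Mul(-6, Rational(196, 25)), Add(-5, -197, 38809)) = Add(Rational(-1176, 25), 38607) = Rational(963999, 25)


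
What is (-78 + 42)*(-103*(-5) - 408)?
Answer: -3852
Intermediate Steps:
(-78 + 42)*(-103*(-5) - 408) = -36*(515 - 408) = -36*107 = -3852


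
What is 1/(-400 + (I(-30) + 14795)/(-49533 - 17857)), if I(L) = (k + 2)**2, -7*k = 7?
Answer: -33695/13485398 ≈ -0.0024986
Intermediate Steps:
k = -1 (k = -1/7*7 = -1)
I(L) = 1 (I(L) = (-1 + 2)**2 = 1**2 = 1)
1/(-400 + (I(-30) + 14795)/(-49533 - 17857)) = 1/(-400 + (1 + 14795)/(-49533 - 17857)) = 1/(-400 + 14796/(-67390)) = 1/(-400 + 14796*(-1/67390)) = 1/(-400 - 7398/33695) = 1/(-13485398/33695) = -33695/13485398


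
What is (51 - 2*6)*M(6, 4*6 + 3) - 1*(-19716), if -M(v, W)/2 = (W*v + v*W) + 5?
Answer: -5946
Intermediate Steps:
M(v, W) = -10 - 4*W*v (M(v, W) = -2*((W*v + v*W) + 5) = -2*((W*v + W*v) + 5) = -2*(2*W*v + 5) = -2*(5 + 2*W*v) = -10 - 4*W*v)
(51 - 2*6)*M(6, 4*6 + 3) - 1*(-19716) = (51 - 2*6)*(-10 - 4*(4*6 + 3)*6) - 1*(-19716) = (51 - 12)*(-10 - 4*(24 + 3)*6) + 19716 = 39*(-10 - 4*27*6) + 19716 = 39*(-10 - 648) + 19716 = 39*(-658) + 19716 = -25662 + 19716 = -5946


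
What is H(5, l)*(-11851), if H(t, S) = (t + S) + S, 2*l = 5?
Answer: -118510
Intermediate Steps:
l = 5/2 (l = (1/2)*5 = 5/2 ≈ 2.5000)
H(t, S) = t + 2*S (H(t, S) = (S + t) + S = t + 2*S)
H(5, l)*(-11851) = (5 + 2*(5/2))*(-11851) = (5 + 5)*(-11851) = 10*(-11851) = -118510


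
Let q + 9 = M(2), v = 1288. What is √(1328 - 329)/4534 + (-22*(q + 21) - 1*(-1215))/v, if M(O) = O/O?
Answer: 929/1288 + 3*√111/4534 ≈ 0.72824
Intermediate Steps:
M(O) = 1
q = -8 (q = -9 + 1 = -8)
√(1328 - 329)/4534 + (-22*(q + 21) - 1*(-1215))/v = √(1328 - 329)/4534 + (-22*(-8 + 21) - 1*(-1215))/1288 = √999*(1/4534) + (-22*13 + 1215)*(1/1288) = (3*√111)*(1/4534) + (-286 + 1215)*(1/1288) = 3*√111/4534 + 929*(1/1288) = 3*√111/4534 + 929/1288 = 929/1288 + 3*√111/4534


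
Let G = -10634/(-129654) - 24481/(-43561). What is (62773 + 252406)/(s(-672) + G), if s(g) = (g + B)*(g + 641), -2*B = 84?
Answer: 2594877847191/182235166054 ≈ 14.239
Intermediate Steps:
B = -42 (B = -1/2*84 = -42)
s(g) = (-42 + g)*(641 + g) (s(g) = (g - 42)*(g + 641) = (-42 + g)*(641 + g))
G = 5302168/8233029 (G = -10634*(-1/129654) - 24481*(-1/43561) = 5317/64827 + 24481/43561 = 5302168/8233029 ≈ 0.64401)
(62773 + 252406)/(s(-672) + G) = (62773 + 252406)/((-26922 + (-672)**2 + 599*(-672)) + 5302168/8233029) = 315179/((-26922 + 451584 - 402528) + 5302168/8233029) = 315179/(22134 + 5302168/8233029) = 315179/(182235166054/8233029) = 315179*(8233029/182235166054) = 2594877847191/182235166054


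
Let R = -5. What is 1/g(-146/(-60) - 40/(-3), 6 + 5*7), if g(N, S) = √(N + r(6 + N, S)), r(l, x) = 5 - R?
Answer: √23190/773 ≈ 0.19700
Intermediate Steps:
r(l, x) = 10 (r(l, x) = 5 - 1*(-5) = 5 + 5 = 10)
g(N, S) = √(10 + N) (g(N, S) = √(N + 10) = √(10 + N))
1/g(-146/(-60) - 40/(-3), 6 + 5*7) = 1/(√(10 + (-146/(-60) - 40/(-3)))) = 1/(√(10 + (-146*(-1/60) - 40*(-⅓)))) = 1/(√(10 + (73/30 + 40/3))) = 1/(√(10 + 473/30)) = 1/(√(773/30)) = 1/(√23190/30) = √23190/773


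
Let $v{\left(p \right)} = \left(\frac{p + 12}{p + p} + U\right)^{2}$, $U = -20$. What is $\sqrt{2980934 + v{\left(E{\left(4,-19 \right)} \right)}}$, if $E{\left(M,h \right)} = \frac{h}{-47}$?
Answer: $\frac{5 \sqrt{172180001}}{38} \approx 1726.5$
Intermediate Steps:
$E{\left(M,h \right)} = - \frac{h}{47}$ ($E{\left(M,h \right)} = h \left(- \frac{1}{47}\right) = - \frac{h}{47}$)
$v{\left(p \right)} = \left(-20 + \frac{12 + p}{2 p}\right)^{2}$ ($v{\left(p \right)} = \left(\frac{p + 12}{p + p} - 20\right)^{2} = \left(\frac{12 + p}{2 p} - 20\right)^{2} = \left(-20 + \frac{12 + p}{2 p}\right)^{2}$)
$\sqrt{2980934 + v{\left(E{\left(4,-19 \right)} \right)}} = \sqrt{2980934 + \frac{9 \left(-4 + 13 \left(\left(- \frac{1}{47}\right) \left(-19\right)\right)\right)^{2}}{4 \cdot \frac{361}{2209}}} = \sqrt{2980934 + \frac{9 \left(-4 + 13 \cdot \frac{19}{47}\right)^{2}}{4 \cdot \frac{361}{2209}}} = \sqrt{2980934 + \frac{9}{4} \cdot \frac{2209}{361} \left(-4 + \frac{247}{47}\right)^{2}} = \sqrt{2980934 + \frac{9}{4} \cdot \frac{2209}{361} \left(\frac{59}{47}\right)^{2}} = \sqrt{2980934 + \frac{9}{4} \cdot \frac{2209}{361} \cdot \frac{3481}{2209}} = \sqrt{2980934 + \frac{31329}{1444}} = \sqrt{\frac{4304500025}{1444}} = \frac{5 \sqrt{172180001}}{38}$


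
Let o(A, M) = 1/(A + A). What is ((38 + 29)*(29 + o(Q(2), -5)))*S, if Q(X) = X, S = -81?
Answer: -634959/4 ≈ -1.5874e+5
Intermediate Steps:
o(A, M) = 1/(2*A)
((38 + 29)*(29 + o(Q(2), -5)))*S = ((38 + 29)*(29 + (½)/2))*(-81) = (67*(29 + (½)*(½)))*(-81) = (67*(29 + ¼))*(-81) = (67*(117/4))*(-81) = (7839/4)*(-81) = -634959/4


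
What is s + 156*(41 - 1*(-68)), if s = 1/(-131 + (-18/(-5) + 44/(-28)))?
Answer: 76756021/4514 ≈ 17004.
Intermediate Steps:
s = -35/4514 (s = 1/(-131 + (-18*(-⅕) + 44*(-1/28))) = 1/(-131 + (18/5 - 11/7)) = 1/(-131 + 71/35) = 1/(-4514/35) = -35/4514 ≈ -0.0077537)
s + 156*(41 - 1*(-68)) = -35/4514 + 156*(41 - 1*(-68)) = -35/4514 + 156*(41 + 68) = -35/4514 + 156*109 = -35/4514 + 17004 = 76756021/4514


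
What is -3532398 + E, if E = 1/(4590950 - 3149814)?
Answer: -5090665924127/1441136 ≈ -3.5324e+6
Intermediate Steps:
E = 1/1441136 ≈ 6.9390e-7
-3532398 + E = -3532398 + 1/1441136 = -5090665924127/1441136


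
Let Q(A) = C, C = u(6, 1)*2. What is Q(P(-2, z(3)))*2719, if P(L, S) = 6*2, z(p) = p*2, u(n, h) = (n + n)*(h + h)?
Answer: 130512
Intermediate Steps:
u(n, h) = 4*h*n (u(n, h) = (2*n)*(2*h) = 4*h*n)
z(p) = 2*p
P(L, S) = 12
C = 48 (C = (4*1*6)*2 = 24*2 = 48)
Q(A) = 48
Q(P(-2, z(3)))*2719 = 48*2719 = 130512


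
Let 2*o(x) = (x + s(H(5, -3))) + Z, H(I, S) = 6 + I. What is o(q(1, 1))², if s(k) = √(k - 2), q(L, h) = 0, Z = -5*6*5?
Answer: 21609/4 ≈ 5402.3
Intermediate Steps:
Z = -150 (Z = -30*5 = -150)
s(k) = √(-2 + k)
o(x) = -147/2 + x/2 (o(x) = ((x + √(-2 + (6 + 5))) - 150)/2 = ((x + √(-2 + 11)) - 150)/2 = ((x + √9) - 150)/2 = ((x + 3) - 150)/2 = ((3 + x) - 150)/2 = (-147 + x)/2 = -147/2 + x/2)
o(q(1, 1))² = (-147/2 + (½)*0)² = (-147/2 + 0)² = (-147/2)² = 21609/4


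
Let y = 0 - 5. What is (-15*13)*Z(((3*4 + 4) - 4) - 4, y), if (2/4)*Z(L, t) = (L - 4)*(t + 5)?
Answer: 0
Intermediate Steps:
y = -5
Z(L, t) = 2*(-4 + L)*(5 + t) (Z(L, t) = 2*((L - 4)*(t + 5)) = 2*((-4 + L)*(5 + t)) = 2*(-4 + L)*(5 + t))
(-15*13)*Z(((3*4 + 4) - 4) - 4, y) = (-15*13)*(-40 - 8*(-5) + 10*(((3*4 + 4) - 4) - 4) + 2*(((3*4 + 4) - 4) - 4)*(-5)) = -195*(-40 + 40 + 10*(((12 + 4) - 4) - 4) + 2*(((12 + 4) - 4) - 4)*(-5)) = -195*(-40 + 40 + 10*((16 - 4) - 4) + 2*((16 - 4) - 4)*(-5)) = -195*(-40 + 40 + 10*(12 - 4) + 2*(12 - 4)*(-5)) = -195*(-40 + 40 + 10*8 + 2*8*(-5)) = -195*(-40 + 40 + 80 - 80) = -195*0 = 0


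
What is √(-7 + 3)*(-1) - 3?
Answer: -3 - 2*I ≈ -3.0 - 2.0*I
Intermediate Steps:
√(-7 + 3)*(-1) - 3 = √(-4)*(-1) - 3 = (2*I)*(-1) - 3 = -2*I - 3 = -3 - 2*I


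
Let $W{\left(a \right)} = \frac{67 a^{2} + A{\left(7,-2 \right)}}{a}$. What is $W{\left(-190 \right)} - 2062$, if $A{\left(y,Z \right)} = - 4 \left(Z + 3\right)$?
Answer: $- \frac{1405238}{95} \approx -14792.0$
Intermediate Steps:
$A{\left(y,Z \right)} = -12 - 4 Z$ ($A{\left(y,Z \right)} = - 4 \left(3 + Z\right) = -12 - 4 Z$)
$W{\left(a \right)} = \frac{-4 + 67 a^{2}}{a}$ ($W{\left(a \right)} = \frac{67 a^{2} - 4}{a} = \frac{-4 + 67 a^{2}}{a}$)
$W{\left(-190 \right)} - 2062 = \left(- \frac{4}{-190} + 67 \left(-190\right)\right) - 2062 = \left(\left(-4\right) \left(- \frac{1}{190}\right) - 12730\right) - 2062 = \left(\frac{2}{95} - 12730\right) - 2062 = - \frac{1209348}{95} - 2062 = - \frac{1405238}{95}$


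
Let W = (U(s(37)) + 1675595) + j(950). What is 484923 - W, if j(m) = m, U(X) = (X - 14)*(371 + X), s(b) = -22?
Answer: -1179058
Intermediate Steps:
U(X) = (-14 + X)*(371 + X)
W = 1663981 (W = ((-5194 + (-22)**2 + 357*(-22)) + 1675595) + 950 = ((-5194 + 484 - 7854) + 1675595) + 950 = (-12564 + 1675595) + 950 = 1663031 + 950 = 1663981)
484923 - W = 484923 - 1*1663981 = 484923 - 1663981 = -1179058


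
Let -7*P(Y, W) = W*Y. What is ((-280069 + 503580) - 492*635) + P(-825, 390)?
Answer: -300613/7 ≈ -42945.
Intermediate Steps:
P(Y, W) = -W*Y/7
((-280069 + 503580) - 492*635) + P(-825, 390) = ((-280069 + 503580) - 492*635) - 1/7*390*(-825) = (223511 - 312420) + 321750/7 = -88909 + 321750/7 = -300613/7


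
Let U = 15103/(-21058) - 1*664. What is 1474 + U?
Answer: 17041877/21058 ≈ 809.28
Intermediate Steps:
U = -13997615/21058 (U = 15103*(-1/21058) - 664 = -15103/21058 - 664 = -13997615/21058 ≈ -664.72)
1474 + U = 1474 - 13997615/21058 = 17041877/21058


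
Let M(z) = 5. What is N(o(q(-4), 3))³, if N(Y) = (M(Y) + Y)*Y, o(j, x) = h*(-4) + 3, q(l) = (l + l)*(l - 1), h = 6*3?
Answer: 86116663296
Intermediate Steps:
h = 18
q(l) = 2*l*(-1 + l) (q(l) = (2*l)*(-1 + l) = 2*l*(-1 + l))
o(j, x) = -69 (o(j, x) = 18*(-4) + 3 = -72 + 3 = -69)
N(Y) = Y*(5 + Y) (N(Y) = (5 + Y)*Y = Y*(5 + Y))
N(o(q(-4), 3))³ = (-69*(5 - 69))³ = (-69*(-64))³ = 4416³ = 86116663296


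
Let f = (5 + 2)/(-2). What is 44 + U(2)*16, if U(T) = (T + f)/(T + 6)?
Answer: 41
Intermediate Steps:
f = -7/2 (f = 7*(-1/2) = -7/2 ≈ -3.5000)
U(T) = (-7/2 + T)/(6 + T) (U(T) = (T - 7/2)/(T + 6) = (-7/2 + T)/(6 + T))
44 + U(2)*16 = 44 + ((-7/2 + 2)/(6 + 2))*16 = 44 + (-3/2/8)*16 = 44 + ((1/8)*(-3/2))*16 = 44 - 3/16*16 = 44 - 3 = 41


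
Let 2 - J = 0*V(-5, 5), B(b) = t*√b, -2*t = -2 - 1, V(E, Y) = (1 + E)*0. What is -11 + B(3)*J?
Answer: -11 + 3*√3 ≈ -5.8038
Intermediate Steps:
V(E, Y) = 0
t = 3/2 (t = -(-2 - 1)/2 = -½*(-3) = 3/2 ≈ 1.5000)
B(b) = 3*√b/2
J = 2 (J = 2 - 0*0 = 2 - 1*0 = 2 + 0 = 2)
-11 + B(3)*J = -11 + (3*√3/2)*2 = -11 + 3*√3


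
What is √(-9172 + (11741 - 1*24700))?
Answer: 3*I*√2459 ≈ 148.76*I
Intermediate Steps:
√(-9172 + (11741 - 1*24700)) = √(-9172 + (11741 - 24700)) = √(-9172 - 12959) = √(-22131) = 3*I*√2459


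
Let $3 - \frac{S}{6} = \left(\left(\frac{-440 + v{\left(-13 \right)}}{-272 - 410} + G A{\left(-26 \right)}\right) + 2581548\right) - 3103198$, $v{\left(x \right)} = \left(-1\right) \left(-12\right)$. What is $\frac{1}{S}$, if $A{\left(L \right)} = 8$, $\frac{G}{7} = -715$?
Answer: $\frac{341}{1149222594} \approx 2.9672 \cdot 10^{-7}$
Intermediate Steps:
$G = -5005$ ($G = 7 \left(-715\right) = -5005$)
$v{\left(x \right)} = 12$
$S = \frac{1149222594}{341}$ ($S = 18 - 6 \left(\left(\left(\frac{-440 + 12}{-272 - 410} - 40040\right) + 2581548\right) - 3103198\right) = 18 - 6 \left(\left(\left(- \frac{428}{-682} - 40040\right) + 2581548\right) - 3103198\right) = 18 - 6 \left(\left(\left(\left(-428\right) \left(- \frac{1}{682}\right) - 40040\right) + 2581548\right) - 3103198\right) = 18 - 6 \left(\left(\left(\frac{214}{341} - 40040\right) + 2581548\right) - 3103198\right) = 18 - 6 \left(\left(- \frac{13653426}{341} + 2581548\right) - 3103198\right) = 18 - 6 \left(\frac{866654442}{341} - 3103198\right) = 18 - - \frac{1149216456}{341} = 18 + \frac{1149216456}{341} = \frac{1149222594}{341} \approx 3.3702 \cdot 10^{6}$)
$\frac{1}{S} = \frac{1}{\frac{1149222594}{341}} = \frac{341}{1149222594}$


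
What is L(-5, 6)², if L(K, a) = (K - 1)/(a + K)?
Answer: 36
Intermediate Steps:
L(K, a) = (-1 + K)/(K + a)
L(-5, 6)² = ((-1 - 5)/(-5 + 6))² = (-6/1)² = (1*(-6))² = (-6)² = 36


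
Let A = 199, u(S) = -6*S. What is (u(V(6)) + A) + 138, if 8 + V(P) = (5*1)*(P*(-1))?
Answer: 565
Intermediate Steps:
V(P) = -8 - 5*P (V(P) = -8 + (5*1)*(P*(-1)) = -8 + 5*(-P) = -8 - 5*P)
(u(V(6)) + A) + 138 = (-6*(-8 - 5*6) + 199) + 138 = (-6*(-8 - 30) + 199) + 138 = (-6*(-38) + 199) + 138 = (228 + 199) + 138 = 427 + 138 = 565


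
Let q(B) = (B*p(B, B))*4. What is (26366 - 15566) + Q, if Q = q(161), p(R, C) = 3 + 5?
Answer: 15952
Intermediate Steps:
p(R, C) = 8
q(B) = 32*B (q(B) = (B*8)*4 = (8*B)*4 = 32*B)
Q = 5152 (Q = 32*161 = 5152)
(26366 - 15566) + Q = (26366 - 15566) + 5152 = 10800 + 5152 = 15952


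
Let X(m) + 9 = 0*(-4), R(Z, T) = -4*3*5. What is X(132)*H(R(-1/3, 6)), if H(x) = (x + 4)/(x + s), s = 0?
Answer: -42/5 ≈ -8.4000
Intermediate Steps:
R(Z, T) = -60 (R(Z, T) = -12*5 = -60)
X(m) = -9 (X(m) = -9 + 0*(-4) = -9 + 0 = -9)
H(x) = (4 + x)/x (H(x) = (x + 4)/(x + 0) = (4 + x)/x)
X(132)*H(R(-1/3, 6)) = -9*(4 - 60)/(-60) = -(-3)*(-56)/20 = -9*14/15 = -42/5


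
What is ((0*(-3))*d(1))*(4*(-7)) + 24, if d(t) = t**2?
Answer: 24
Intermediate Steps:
((0*(-3))*d(1))*(4*(-7)) + 24 = ((0*(-3))*1**2)*(4*(-7)) + 24 = (0*1)*(-28) + 24 = 0*(-28) + 24 = 0 + 24 = 24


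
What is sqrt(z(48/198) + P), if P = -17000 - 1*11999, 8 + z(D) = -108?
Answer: 3*I*sqrt(3235) ≈ 170.63*I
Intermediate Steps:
z(D) = -116 (z(D) = -8 - 108 = -116)
P = -28999 (P = -17000 - 11999 = -28999)
sqrt(z(48/198) + P) = sqrt(-116 - 28999) = sqrt(-29115) = 3*I*sqrt(3235)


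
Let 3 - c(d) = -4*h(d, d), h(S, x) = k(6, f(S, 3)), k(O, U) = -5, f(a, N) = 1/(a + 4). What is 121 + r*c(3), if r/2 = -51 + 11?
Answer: 1481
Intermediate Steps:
r = -80 (r = 2*(-51 + 11) = 2*(-40) = -80)
f(a, N) = 1/(4 + a)
h(S, x) = -5
c(d) = -17 (c(d) = 3 - (-4)*(-5) = 3 - 1*20 = 3 - 20 = -17)
121 + r*c(3) = 121 - 80*(-17) = 121 + 1360 = 1481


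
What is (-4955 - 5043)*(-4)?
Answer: 39992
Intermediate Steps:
(-4955 - 5043)*(-4) = -9998*(-4) = 39992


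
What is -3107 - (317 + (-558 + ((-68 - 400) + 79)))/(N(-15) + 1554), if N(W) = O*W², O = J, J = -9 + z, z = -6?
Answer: -1886159/607 ≈ -3107.3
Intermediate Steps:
J = -15 (J = -9 - 6 = -15)
O = -15
N(W) = -15*W²
-3107 - (317 + (-558 + ((-68 - 400) + 79)))/(N(-15) + 1554) = -3107 - (317 + (-558 + ((-68 - 400) + 79)))/(-15*(-15)² + 1554) = -3107 - (317 + (-558 + (-468 + 79)))/(-15*225 + 1554) = -3107 - (317 + (-558 - 389))/(-3375 + 1554) = -3107 - (317 - 947)/(-1821) = -3107 - (-630)*(-1)/1821 = -3107 - 1*210/607 = -3107 - 210/607 = -1886159/607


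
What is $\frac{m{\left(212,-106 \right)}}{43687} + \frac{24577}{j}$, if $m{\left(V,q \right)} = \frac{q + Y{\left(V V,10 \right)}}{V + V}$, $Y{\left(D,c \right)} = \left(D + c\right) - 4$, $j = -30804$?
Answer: $- \frac{56733184325}{71323920444} \approx -0.79543$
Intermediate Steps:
$Y{\left(D,c \right)} = -4 + D + c$
$m{\left(V,q \right)} = \frac{6 + q + V^{2}}{2 V}$ ($m{\left(V,q \right)} = \frac{q + \left(-4 + V V + 10\right)}{V + V} = \frac{q + \left(-4 + V^{2} + 10\right)}{2 V} = \left(q + \left(6 + V^{2}\right)\right) \frac{1}{2 V} = \left(6 + q + V^{2}\right) \frac{1}{2 V} = \frac{6 + q + V^{2}}{2 V}$)
$\frac{m{\left(212,-106 \right)}}{43687} + \frac{24577}{j} = \frac{\frac{1}{2} \cdot \frac{1}{212} \left(6 - 106 + 212^{2}\right)}{43687} + \frac{24577}{-30804} = \frac{1}{2} \cdot \frac{1}{212} \left(6 - 106 + 44944\right) \frac{1}{43687} + 24577 \left(- \frac{1}{30804}\right) = \frac{1}{2} \cdot \frac{1}{212} \cdot 44844 \cdot \frac{1}{43687} - \frac{24577}{30804} = \frac{11211}{106} \cdot \frac{1}{43687} - \frac{24577}{30804} = \frac{11211}{4630822} - \frac{24577}{30804} = - \frac{56733184325}{71323920444}$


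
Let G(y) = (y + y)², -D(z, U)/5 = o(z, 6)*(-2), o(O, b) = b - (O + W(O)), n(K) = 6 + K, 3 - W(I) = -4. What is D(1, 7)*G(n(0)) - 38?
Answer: -2918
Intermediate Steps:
W(I) = 7 (W(I) = 3 - 1*(-4) = 3 + 4 = 7)
o(O, b) = -7 + b - O (o(O, b) = b - (O + 7) = b - (7 + O) = b + (-7 - O) = -7 + b - O)
D(z, U) = -10 - 10*z (D(z, U) = -5*(-7 + 6 - z)*(-2) = -5*(-1 - z)*(-2) = -5*(2 + 2*z) = -10 - 10*z)
G(y) = 4*y² (G(y) = (2*y)² = 4*y²)
D(1, 7)*G(n(0)) - 38 = (-10 - 10*1)*(4*(6 + 0)²) - 38 = (-10 - 10)*(4*6²) - 38 = -80*36 - 38 = -20*144 - 38 = -2880 - 38 = -2918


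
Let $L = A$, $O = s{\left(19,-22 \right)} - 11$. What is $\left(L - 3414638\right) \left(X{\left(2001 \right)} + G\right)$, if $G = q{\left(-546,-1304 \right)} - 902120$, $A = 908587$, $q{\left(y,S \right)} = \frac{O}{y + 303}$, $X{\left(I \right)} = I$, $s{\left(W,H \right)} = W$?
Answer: $\frac{548145841225175}{243} \approx 2.2557 \cdot 10^{12}$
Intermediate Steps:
$O = 8$ ($O = 19 - 11 = 8$)
$q{\left(y,S \right)} = \frac{8}{303 + y}$ ($q{\left(y,S \right)} = \frac{8}{y + 303} = \frac{8}{303 + y}$)
$G = - \frac{219215168}{243}$ ($G = \frac{8}{303 - 546} - 902120 = \frac{8}{-243} - 902120 = 8 \left(- \frac{1}{243}\right) - 902120 = - \frac{8}{243} - 902120 = - \frac{219215168}{243} \approx -9.0212 \cdot 10^{5}$)
$L = 908587$
$\left(L - 3414638\right) \left(X{\left(2001 \right)} + G\right) = \left(908587 - 3414638\right) \left(2001 - \frac{219215168}{243}\right) = \left(-2506051\right) \left(- \frac{218728925}{243}\right) = \frac{548145841225175}{243}$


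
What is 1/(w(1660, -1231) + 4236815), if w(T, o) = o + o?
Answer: 1/4234353 ≈ 2.3616e-7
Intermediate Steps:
w(T, o) = 2*o
1/(w(1660, -1231) + 4236815) = 1/(2*(-1231) + 4236815) = 1/(-2462 + 4236815) = 1/4234353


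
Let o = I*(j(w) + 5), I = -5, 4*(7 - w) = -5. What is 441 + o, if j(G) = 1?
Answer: 411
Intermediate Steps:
w = 33/4 (w = 7 - 1/4*(-5) = 7 + 5/4 = 33/4 ≈ 8.2500)
o = -30 (o = -5*(1 + 5) = -5*6 = -30)
441 + o = 441 - 30 = 411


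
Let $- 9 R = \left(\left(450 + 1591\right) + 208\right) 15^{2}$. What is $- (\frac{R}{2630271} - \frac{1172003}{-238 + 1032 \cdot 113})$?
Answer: $\frac{3089228855863}{306105678438} \approx 10.092$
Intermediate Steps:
$R = -56225$ ($R = - \frac{\left(\left(450 + 1591\right) + 208\right) 15^{2}}{9} = - \frac{\left(2041 + 208\right) 225}{9} = - \frac{2249 \cdot 225}{9} = \left(- \frac{1}{9}\right) 506025 = -56225$)
$- (\frac{R}{2630271} - \frac{1172003}{-238 + 1032 \cdot 113}) = - (- \frac{56225}{2630271} - \frac{1172003}{-238 + 1032 \cdot 113}) = - (\left(-56225\right) \frac{1}{2630271} - \frac{1172003}{-238 + 116616}) = - (- \frac{56225}{2630271} - \frac{1172003}{116378}) = \left(-1\right) \left(- \frac{3089228855863}{306105678438}\right) = \frac{3089228855863}{306105678438}$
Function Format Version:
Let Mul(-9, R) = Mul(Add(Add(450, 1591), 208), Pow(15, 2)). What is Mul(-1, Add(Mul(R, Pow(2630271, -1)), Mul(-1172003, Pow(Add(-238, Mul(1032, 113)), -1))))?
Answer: Rational(3089228855863, 306105678438) ≈ 10.092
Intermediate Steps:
R = -56225 (R = Mul(Rational(-1, 9), Mul(Add(Add(450, 1591), 208), Pow(15, 2))) = Mul(Rational(-1, 9), Mul(Add(2041, 208), 225)) = Mul(Rational(-1, 9), Mul(2249, 225)) = Mul(Rational(-1, 9), 506025) = -56225)
Mul(-1, Add(Mul(R, Pow(2630271, -1)), Mul(-1172003, Pow(Add(-238, Mul(1032, 113)), -1)))) = Mul(-1, Add(Mul(-56225, Pow(2630271, -1)), Mul(-1172003, Pow(Add(-238, Mul(1032, 113)), -1)))) = Mul(-1, Add(Mul(-56225, Rational(1, 2630271)), Mul(-1172003, Pow(Add(-238, 116616), -1)))) = Mul(-1, Add(Rational(-56225, 2630271), Mul(-1172003, Pow(116378, -1)))) = Mul(-1, Add(Rational(-56225, 2630271), Mul(-1172003, Rational(1, 116378)))) = Mul(-1, Add(Rational(-56225, 2630271), Rational(-1172003, 116378))) = Mul(-1, Rational(-3089228855863, 306105678438)) = Rational(3089228855863, 306105678438)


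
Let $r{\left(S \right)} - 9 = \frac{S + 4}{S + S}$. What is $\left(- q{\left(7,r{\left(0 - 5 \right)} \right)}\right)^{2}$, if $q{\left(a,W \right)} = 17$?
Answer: $289$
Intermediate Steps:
$r{\left(S \right)} = 9 + \frac{4 + S}{2 S}$ ($r{\left(S \right)} = 9 + \frac{S + 4}{S + S} = 9 + \frac{4 + S}{2 S}$)
$\left(- q{\left(7,r{\left(0 - 5 \right)} \right)}\right)^{2} = \left(\left(-1\right) 17\right)^{2} = \left(-17\right)^{2} = 289$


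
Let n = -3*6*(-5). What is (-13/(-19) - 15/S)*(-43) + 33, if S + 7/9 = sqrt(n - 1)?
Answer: 251789/27208 + 10449*sqrt(89)/1432 ≈ 78.092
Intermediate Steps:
n = 90 (n = -18*(-5) = 90)
S = -7/9 + sqrt(89) (S = -7/9 + sqrt(90 - 1) = -7/9 + sqrt(89) ≈ 8.6562)
(-13/(-19) - 15/S)*(-43) + 33 = (-13/(-19) - 15/(-7/9 + sqrt(89)))*(-43) + 33 = (-13*(-1/19) - 15/(-7/9 + sqrt(89)))*(-43) + 33 = (13/19 - 15/(-7/9 + sqrt(89)))*(-43) + 33 = (-559/19 + 645/(-7/9 + sqrt(89))) + 33 = 68/19 + 645/(-7/9 + sqrt(89))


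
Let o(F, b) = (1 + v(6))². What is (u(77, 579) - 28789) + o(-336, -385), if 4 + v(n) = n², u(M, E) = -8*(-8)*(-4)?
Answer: -27956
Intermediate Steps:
u(M, E) = -256 (u(M, E) = 64*(-4) = -256)
v(n) = -4 + n²
o(F, b) = 1089 (o(F, b) = (1 + (-4 + 6²))² = (1 + (-4 + 36))² = (1 + 32)² = 33² = 1089)
(u(77, 579) - 28789) + o(-336, -385) = (-256 - 28789) + 1089 = -29045 + 1089 = -27956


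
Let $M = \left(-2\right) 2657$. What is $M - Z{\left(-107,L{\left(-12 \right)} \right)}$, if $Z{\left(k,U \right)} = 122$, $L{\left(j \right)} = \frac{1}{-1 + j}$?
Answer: $-5436$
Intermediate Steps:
$M = -5314$
$M - Z{\left(-107,L{\left(-12 \right)} \right)} = -5314 - 122 = -5436$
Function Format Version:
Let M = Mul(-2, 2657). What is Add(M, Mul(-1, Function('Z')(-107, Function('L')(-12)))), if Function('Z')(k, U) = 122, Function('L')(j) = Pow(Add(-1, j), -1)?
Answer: -5436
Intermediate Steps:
M = -5314
Add(M, Mul(-1, Function('Z')(-107, Function('L')(-12)))) = Add(-5314, Mul(-1, 122)) = Add(-5314, -122) = -5436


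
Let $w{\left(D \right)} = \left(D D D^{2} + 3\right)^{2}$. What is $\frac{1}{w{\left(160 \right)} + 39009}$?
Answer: $\frac{1}{429496733532199018} \approx 2.3283 \cdot 10^{-18}$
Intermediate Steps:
$w{\left(D \right)} = \left(3 + D^{4}\right)^{2}$ ($w{\left(D \right)} = \left(D^{2} D^{2} + 3\right)^{2} = \left(D^{4} + 3\right)^{2} = \left(3 + D^{4}\right)^{2}$)
$\frac{1}{w{\left(160 \right)} + 39009} = \frac{1}{\left(3 + 160^{4}\right)^{2} + 39009} = \frac{1}{\left(3 + 655360000\right)^{2} + 39009} = \frac{1}{655360003^{2} + 39009} = \frac{1}{429496733532160009 + 39009} = \frac{1}{429496733532199018}$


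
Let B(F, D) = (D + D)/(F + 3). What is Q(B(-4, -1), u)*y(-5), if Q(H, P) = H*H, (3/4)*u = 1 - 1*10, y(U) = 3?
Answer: 12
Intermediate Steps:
B(F, D) = 2*D/(3 + F) (B(F, D) = (2*D)/(3 + F) = 2*D/(3 + F))
u = -12 (u = 4*(1 - 1*10)/3 = 4*(1 - 10)/3 = (4/3)*(-9) = -12)
Q(H, P) = H²
Q(B(-4, -1), u)*y(-5) = (2*(-1)/(3 - 4))²*3 = (2*(-1)/(-1))²*3 = (2*(-1)*(-1))²*3 = 2²*3 = 4*3 = 12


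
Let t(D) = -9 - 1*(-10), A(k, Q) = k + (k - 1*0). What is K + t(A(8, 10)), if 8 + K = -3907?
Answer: -3914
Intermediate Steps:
A(k, Q) = 2*k (A(k, Q) = k + (k + 0) = k + k = 2*k)
K = -3915 (K = -8 - 3907 = -3915)
t(D) = 1 (t(D) = -9 + 10 = 1)
K + t(A(8, 10)) = -3915 + 1 = -3914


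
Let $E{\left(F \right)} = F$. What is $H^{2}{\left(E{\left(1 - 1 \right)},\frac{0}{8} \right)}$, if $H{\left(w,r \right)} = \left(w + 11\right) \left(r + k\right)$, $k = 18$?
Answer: $39204$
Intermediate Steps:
$H{\left(w,r \right)} = \left(11 + w\right) \left(18 + r\right)$ ($H{\left(w,r \right)} = \left(w + 11\right) \left(r + 18\right) = \left(11 + w\right) \left(18 + r\right)$)
$H^{2}{\left(E{\left(1 - 1 \right)},\frac{0}{8} \right)} = \left(198 + 11 \cdot \frac{0}{8} + 18 \left(1 - 1\right) + \frac{0}{8} \left(1 - 1\right)\right)^{2} = \left(198 + 11 \cdot 0 \cdot \frac{1}{8} + 18 \cdot 0 + 0 \cdot \frac{1}{8} \cdot 0\right)^{2} = \left(198 + 11 \cdot 0 + 0 + 0 \cdot 0\right)^{2} = \left(198 + 0 + 0 + 0\right)^{2} = 198^{2} = 39204$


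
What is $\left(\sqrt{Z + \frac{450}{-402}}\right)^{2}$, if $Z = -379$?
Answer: $- \frac{25468}{67} \approx -380.12$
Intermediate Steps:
$\left(\sqrt{Z + \frac{450}{-402}}\right)^{2} = \left(\sqrt{-379 + \frac{450}{-402}}\right)^{2} = \left(\sqrt{-379 + 450 \left(- \frac{1}{402}\right)}\right)^{2} = \left(\sqrt{-379 - \frac{75}{67}}\right)^{2} = \left(\sqrt{- \frac{25468}{67}}\right)^{2} = \left(\frac{2 i \sqrt{426589}}{67}\right)^{2} = - \frac{25468}{67}$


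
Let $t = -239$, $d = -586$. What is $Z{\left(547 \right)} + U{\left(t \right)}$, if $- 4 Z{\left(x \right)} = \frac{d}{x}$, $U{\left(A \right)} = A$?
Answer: $- \frac{261173}{1094} \approx -238.73$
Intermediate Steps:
$Z{\left(x \right)} = \frac{293}{2 x}$ ($Z{\left(x \right)} = - \frac{\left(-586\right) \frac{1}{x}}{4} = \frac{293}{2 x}$)
$Z{\left(547 \right)} + U{\left(t \right)} = \frac{293}{2 \cdot 547} - 239 = \frac{293}{2} \cdot \frac{1}{547} - 239 = \frac{293}{1094} - 239 = - \frac{261173}{1094}$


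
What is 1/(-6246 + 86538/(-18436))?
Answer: -9218/57618897 ≈ -0.00015998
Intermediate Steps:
1/(-6246 + 86538/(-18436)) = 1/(-6246 + 86538*(-1/18436)) = 1/(-6246 - 43269/9218) = 1/(-57618897/9218) = -9218/57618897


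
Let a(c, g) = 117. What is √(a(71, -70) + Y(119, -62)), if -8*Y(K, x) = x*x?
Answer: I*√1454/2 ≈ 19.066*I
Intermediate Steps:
Y(K, x) = -x²/8 (Y(K, x) = -x*x/8 = -x²/8)
√(a(71, -70) + Y(119, -62)) = √(117 - ⅛*(-62)²) = √(117 - ⅛*3844) = √(117 - 961/2) = √(-727/2) = I*√1454/2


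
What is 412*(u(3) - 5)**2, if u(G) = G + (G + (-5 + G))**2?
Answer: 412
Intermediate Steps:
u(G) = G + (-5 + 2*G)**2
412*(u(3) - 5)**2 = 412*((3 + (-5 + 2*3)**2) - 5)**2 = 412*((3 + (-5 + 6)**2) - 5)**2 = 412*((3 + 1**2) - 5)**2 = 412*((3 + 1) - 5)**2 = 412*(4 - 5)**2 = 412*(-1)**2 = 412*1 = 412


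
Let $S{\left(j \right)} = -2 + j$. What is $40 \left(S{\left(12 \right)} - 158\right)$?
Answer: $-5920$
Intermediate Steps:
$40 \left(S{\left(12 \right)} - 158\right) = 40 \left(\left(-2 + 12\right) - 158\right) = 40 \left(10 - 158\right) = 40 \left(-148\right) = -5920$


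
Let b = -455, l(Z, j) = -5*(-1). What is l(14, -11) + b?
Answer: -450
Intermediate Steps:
l(Z, j) = 5
l(14, -11) + b = 5 - 455 = -450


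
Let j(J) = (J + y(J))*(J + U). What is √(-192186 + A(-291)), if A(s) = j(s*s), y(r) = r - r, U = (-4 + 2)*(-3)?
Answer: 9*√88533181 ≈ 84683.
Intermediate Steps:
U = 6 (U = -2*(-3) = 6)
y(r) = 0
j(J) = J*(6 + J) (j(J) = (J + 0)*(J + 6) = J*(6 + J))
A(s) = s²*(6 + s²) (A(s) = (s*s)*(6 + s*s) = s²*(6 + s²))
√(-192186 + A(-291)) = √(-192186 + (-291)²*(6 + (-291)²)) = √(-192186 + 84681*(6 + 84681)) = √(-192186 + 84681*84687) = √(-192186 + 7171379847) = √7171187661 = 9*√88533181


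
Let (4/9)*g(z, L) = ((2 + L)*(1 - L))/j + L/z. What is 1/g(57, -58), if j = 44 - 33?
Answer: -418/283449 ≈ -0.0014747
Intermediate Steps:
j = 11
g(z, L) = 9*L/(4*z) + 9*(1 - L)*(2 + L)/44 (g(z, L) = 9*(((2 + L)*(1 - L))/11 + L/z)/4 = 9*(((1 - L)*(2 + L))*(1/11) + L/z)/4 = 9*((1 - L)*(2 + L)/11 + L/z)/4 = 9*(L/z + (1 - L)*(2 + L)/11)/4 = 9*L/(4*z) + 9*(1 - L)*(2 + L)/44)
1/g(57, -58) = 1/((9/44)*(11*(-58) - 1*57*(-2 - 58 + (-58)²))/57) = 1/((9/44)*(1/57)*(-638 - 1*57*(-2 - 58 + 3364))) = 1/((9/44)*(1/57)*(-638 - 1*57*3304)) = 1/((9/44)*(1/57)*(-638 - 188328)) = 1/((9/44)*(1/57)*(-188966)) = 1/(-283449/418) = -418/283449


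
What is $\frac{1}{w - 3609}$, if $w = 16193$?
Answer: $\frac{1}{12584} \approx 7.9466 \cdot 10^{-5}$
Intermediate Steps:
$\frac{1}{w - 3609} = \frac{1}{16193 - 3609} = \frac{1}{12584}$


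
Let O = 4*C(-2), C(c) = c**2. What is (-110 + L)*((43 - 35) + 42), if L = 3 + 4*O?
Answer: -2150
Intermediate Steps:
O = 16 (O = 4*(-2)**2 = 4*4 = 16)
L = 67 (L = 3 + 4*16 = 3 + 64 = 67)
(-110 + L)*((43 - 35) + 42) = (-110 + 67)*((43 - 35) + 42) = -43*(8 + 42) = -43*50 = -2150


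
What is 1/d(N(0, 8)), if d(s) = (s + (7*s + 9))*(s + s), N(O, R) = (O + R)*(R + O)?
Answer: 1/66688 ≈ 1.4995e-5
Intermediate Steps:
N(O, R) = (O + R)**2 (N(O, R) = (O + R)*(O + R) = (O + R)**2)
d(s) = 2*s*(9 + 8*s) (d(s) = (s + (9 + 7*s))*(2*s) = (9 + 8*s)*(2*s) = 2*s*(9 + 8*s))
1/d(N(0, 8)) = 1/(2*(0 + 8)**2*(9 + 8*(0 + 8)**2)) = 1/(2*8**2*(9 + 8*8**2)) = 1/(2*64*(9 + 8*64)) = 1/(2*64*(9 + 512)) = 1/(2*64*521) = 1/66688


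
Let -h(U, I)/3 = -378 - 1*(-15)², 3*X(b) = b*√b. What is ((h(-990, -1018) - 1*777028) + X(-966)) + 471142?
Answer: -304077 - 322*I*√966 ≈ -3.0408e+5 - 10008.0*I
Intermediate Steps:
X(b) = b^(3/2)/3 (X(b) = (b*√b)/3 = b^(3/2)/3)
h(U, I) = 1809 (h(U, I) = -3*(-378 - 1*(-15)²) = -3*(-378 - 1*225) = -3*(-378 - 225) = -3*(-603) = 1809)
((h(-990, -1018) - 1*777028) + X(-966)) + 471142 = ((1809 - 1*777028) + (-966)^(3/2)/3) + 471142 = ((1809 - 777028) + (-966*I*√966)/3) + 471142 = (-775219 - 322*I*√966) + 471142 = -304077 - 322*I*√966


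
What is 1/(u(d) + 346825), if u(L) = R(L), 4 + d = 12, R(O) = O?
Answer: 1/346833 ≈ 2.8832e-6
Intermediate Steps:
d = 8 (d = -4 + 12 = 8)
u(L) = L
1/(u(d) + 346825) = 1/(8 + 346825) = 1/346833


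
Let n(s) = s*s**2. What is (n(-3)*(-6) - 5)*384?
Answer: 60288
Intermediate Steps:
n(s) = s**3
(n(-3)*(-6) - 5)*384 = ((-3)**3*(-6) - 5)*384 = (-27*(-6) - 5)*384 = (162 - 5)*384 = 157*384 = 60288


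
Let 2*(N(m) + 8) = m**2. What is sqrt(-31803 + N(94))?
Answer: I*sqrt(27393) ≈ 165.51*I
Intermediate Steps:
N(m) = -8 + m**2/2
sqrt(-31803 + N(94)) = sqrt(-31803 + (-8 + (1/2)*94**2)) = sqrt(-31803 + (-8 + (1/2)*8836)) = sqrt(-31803 + (-8 + 4418)) = sqrt(-31803 + 4410) = sqrt(-27393) = I*sqrt(27393)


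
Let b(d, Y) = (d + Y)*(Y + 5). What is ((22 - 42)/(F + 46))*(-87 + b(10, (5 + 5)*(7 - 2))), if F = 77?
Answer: -21420/41 ≈ -522.44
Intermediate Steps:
b(d, Y) = (5 + Y)*(Y + d) (b(d, Y) = (Y + d)*(5 + Y) = (5 + Y)*(Y + d))
((22 - 42)/(F + 46))*(-87 + b(10, (5 + 5)*(7 - 2))) = ((22 - 42)/(77 + 46))*(-87 + (((5 + 5)*(7 - 2))² + 5*((5 + 5)*(7 - 2)) + 5*10 + ((5 + 5)*(7 - 2))*10)) = (-20/123)*(-87 + ((10*5)² + 5*(10*5) + 50 + (10*5)*10)) = (-20*1/123)*(-87 + (50² + 5*50 + 50 + 50*10)) = -20*(-87 + (2500 + 250 + 50 + 500))/123 = -20*(-87 + 3300)/123 = -20/123*3213 = -21420/41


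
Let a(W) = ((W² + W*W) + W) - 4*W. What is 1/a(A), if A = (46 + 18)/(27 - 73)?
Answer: 529/4256 ≈ 0.12430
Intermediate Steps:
A = -32/23 (A = 64/(-46) = 64*(-1/46) = -32/23 ≈ -1.3913)
a(W) = -3*W + 2*W² (a(W) = ((W² + W²) + W) - 4*W = (2*W² + W) - 4*W = (W + 2*W²) - 4*W = -3*W + 2*W²)
1/a(A) = 1/(-32*(-3 + 2*(-32/23))/23) = 1/(-32*(-3 - 64/23)/23) = 1/(-32/23*(-133/23)) = 1/(4256/529) = 529/4256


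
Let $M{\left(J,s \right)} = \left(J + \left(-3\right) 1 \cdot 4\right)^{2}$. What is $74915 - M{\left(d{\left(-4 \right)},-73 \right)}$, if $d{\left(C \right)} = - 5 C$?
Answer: $74851$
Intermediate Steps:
$M{\left(J,s \right)} = \left(-12 + J\right)^{2}$ ($M{\left(J,s \right)} = \left(J - 12\right)^{2} = \left(-12 + J\right)^{2}$)
$74915 - M{\left(d{\left(-4 \right)},-73 \right)} = 74915 - \left(-12 - -20\right)^{2} = 74915 - \left(-12 + 20\right)^{2} = 74915 - 8^{2} = 74915 - 64 = 74851$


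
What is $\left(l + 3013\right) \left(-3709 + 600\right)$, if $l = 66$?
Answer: $-9572611$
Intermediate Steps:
$\left(l + 3013\right) \left(-3709 + 600\right) = \left(66 + 3013\right) \left(-3709 + 600\right) = 3079 \left(-3109\right) = -9572611$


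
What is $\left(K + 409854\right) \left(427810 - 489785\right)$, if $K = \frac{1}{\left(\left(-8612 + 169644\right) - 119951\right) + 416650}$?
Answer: $- \frac{11626688567018125}{457731} \approx -2.5401 \cdot 10^{10}$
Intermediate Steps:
$K = \frac{1}{457731}$ ($K = \frac{1}{\left(161032 - 119951\right) + 416650} = \frac{1}{41081 + 416650} = \frac{1}{457731} \approx 2.1847 \cdot 10^{-6}$)
$\left(K + 409854\right) \left(427810 - 489785\right) = \left(\frac{1}{457731} + 409854\right) \left(427810 - 489785\right) = \frac{187602881275}{457731} \left(-61975\right) = - \frac{11626688567018125}{457731}$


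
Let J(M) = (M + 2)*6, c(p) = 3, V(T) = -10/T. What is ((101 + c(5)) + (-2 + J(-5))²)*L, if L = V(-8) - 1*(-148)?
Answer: 75222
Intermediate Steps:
J(M) = 12 + 6*M (J(M) = (2 + M)*6 = 12 + 6*M)
L = 597/4 (L = -10/(-8) - 1*(-148) = -10*(-⅛) + 148 = 5/4 + 148 = 597/4 ≈ 149.25)
((101 + c(5)) + (-2 + J(-5))²)*L = ((101 + 3) + (-2 + (12 + 6*(-5)))²)*(597/4) = (104 + (-2 + (12 - 30))²)*(597/4) = (104 + (-2 - 18)²)*(597/4) = (104 + (-20)²)*(597/4) = (104 + 400)*(597/4) = 504*(597/4) = 75222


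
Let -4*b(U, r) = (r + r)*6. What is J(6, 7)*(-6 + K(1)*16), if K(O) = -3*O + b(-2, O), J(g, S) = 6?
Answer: -612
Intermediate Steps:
b(U, r) = -3*r (b(U, r) = -(r + r)*6/4 = -2*r*6/4 = -3*r)
K(O) = -6*O (K(O) = -3*O - 3*O = -6*O)
J(6, 7)*(-6 + K(1)*16) = 6*(-6 - 6*1*16) = 6*(-6 - 6*16) = 6*(-6 - 96) = 6*(-102) = -612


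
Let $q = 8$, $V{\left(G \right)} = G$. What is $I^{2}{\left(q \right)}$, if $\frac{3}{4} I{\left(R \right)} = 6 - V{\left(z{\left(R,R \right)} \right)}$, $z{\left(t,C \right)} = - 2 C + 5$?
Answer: $\frac{4624}{9} \approx 513.78$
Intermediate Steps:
$z{\left(t,C \right)} = 5 - 2 C$
$I{\left(R \right)} = \frac{4}{3} + \frac{8 R}{3}$ ($I{\left(R \right)} = \frac{4 \left(6 - \left(5 - 2 R\right)\right)}{3} = \frac{4 \left(6 + \left(-5 + 2 R\right)\right)}{3} = \frac{4 \left(1 + 2 R\right)}{3} = \frac{4}{3} + \frac{8 R}{3}$)
$I^{2}{\left(q \right)} = \left(\frac{4}{3} + \frac{8}{3} \cdot 8\right)^{2} = \left(\frac{4}{3} + \frac{64}{3}\right)^{2} = \left(\frac{68}{3}\right)^{2} = \frac{4624}{9}$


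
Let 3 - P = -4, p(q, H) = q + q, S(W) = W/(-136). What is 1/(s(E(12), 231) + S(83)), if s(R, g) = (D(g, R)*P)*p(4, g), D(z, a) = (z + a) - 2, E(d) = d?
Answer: 136/1835373 ≈ 7.4099e-5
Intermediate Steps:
S(W) = -W/136 (S(W) = W*(-1/136) = -W/136)
D(z, a) = -2 + a + z (D(z, a) = (a + z) - 2 = -2 + a + z)
p(q, H) = 2*q
P = 7 (P = 3 - 1*(-4) = 3 + 4 = 7)
s(R, g) = -112 + 56*R + 56*g (s(R, g) = ((-2 + R + g)*7)*(2*4) = (-14 + 7*R + 7*g)*8 = -112 + 56*R + 56*g)
1/(s(E(12), 231) + S(83)) = 1/((-112 + 56*12 + 56*231) - 1/136*83) = 1/((-112 + 672 + 12936) - 83/136) = 1/(13496 - 83/136) = 1/(1835373/136) = 136/1835373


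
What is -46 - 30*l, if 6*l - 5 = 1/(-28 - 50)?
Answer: -5533/78 ≈ -70.936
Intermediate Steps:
l = 389/468 (l = ⅚ + 1/(6*(-28 - 50)) = ⅚ + (⅙)/(-78) = ⅚ + (⅙)*(-1/78) = ⅚ - 1/468 = 389/468 ≈ 0.83120)
-46 - 30*l = -46 - 30*389/468 = -46 - 1945/78 = -5533/78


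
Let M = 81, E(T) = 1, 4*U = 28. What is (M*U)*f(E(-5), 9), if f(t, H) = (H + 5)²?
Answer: 111132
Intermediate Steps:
U = 7 (U = (¼)*28 = 7)
f(t, H) = (5 + H)²
(M*U)*f(E(-5), 9) = (81*7)*(5 + 9)² = 567*14² = 567*196 = 111132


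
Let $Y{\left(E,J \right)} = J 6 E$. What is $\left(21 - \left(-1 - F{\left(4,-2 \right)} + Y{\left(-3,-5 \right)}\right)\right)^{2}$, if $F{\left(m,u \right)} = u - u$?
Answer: $4624$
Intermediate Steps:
$Y{\left(E,J \right)} = 6 E J$ ($Y{\left(E,J \right)} = 6 J E = 6 E J$)
$F{\left(m,u \right)} = 0$
$\left(21 - \left(-1 - F{\left(4,-2 \right)} + Y{\left(-3,-5 \right)}\right)\right)^{2} = \left(21 + \left(0 - \left(6 \left(-3\right) \left(-5\right) - 1\right)\right)\right)^{2} = \left(21 + \left(0 - \left(90 - 1\right)\right)\right)^{2} = \left(21 + \left(0 - 89\right)\right)^{2} = \left(21 - 89\right)^{2} = \left(-68\right)^{2} = 4624$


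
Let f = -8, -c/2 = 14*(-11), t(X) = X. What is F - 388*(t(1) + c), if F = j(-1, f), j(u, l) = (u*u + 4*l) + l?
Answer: -119931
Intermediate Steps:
c = 308 (c = -28*(-11) = -2*(-154) = 308)
j(u, l) = u² + 5*l (j(u, l) = (u² + 4*l) + l = u² + 5*l)
F = -39 (F = (-1)² + 5*(-8) = 1 - 40 = -39)
F - 388*(t(1) + c) = -39 - 388*(1 + 308) = -39 - 388*309 = -39 - 119892 = -119931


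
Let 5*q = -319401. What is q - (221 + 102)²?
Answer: -841046/5 ≈ -1.6821e+5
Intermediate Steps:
q = -319401/5 (q = (⅕)*(-319401) = -319401/5 ≈ -63880.)
q - (221 + 102)² = -319401/5 - (221 + 102)² = -319401/5 - 1*323² = -319401/5 - 1*104329 = -319401/5 - 104329 = -841046/5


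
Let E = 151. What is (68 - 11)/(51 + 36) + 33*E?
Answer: 144526/29 ≈ 4983.7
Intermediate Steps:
(68 - 11)/(51 + 36) + 33*E = (68 - 11)/(51 + 36) + 33*151 = 57/87 + 4983 = 57*(1/87) + 4983 = 19/29 + 4983 = 144526/29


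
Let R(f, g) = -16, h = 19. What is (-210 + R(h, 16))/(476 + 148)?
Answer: -113/312 ≈ -0.36218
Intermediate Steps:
(-210 + R(h, 16))/(476 + 148) = (-210 - 16)/(476 + 148) = -226/624 = -226*1/624 = -113/312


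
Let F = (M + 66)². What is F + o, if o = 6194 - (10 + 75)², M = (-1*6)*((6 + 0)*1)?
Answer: -131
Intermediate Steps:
M = -36 ≈ -36.000
F = 900 (F = (-36 + 66)² = 30² = 900)
o = -1031 (o = 6194 - 1*85² = 6194 - 1*7225 = 6194 - 7225 = -1031)
F + o = 900 - 1031 = -131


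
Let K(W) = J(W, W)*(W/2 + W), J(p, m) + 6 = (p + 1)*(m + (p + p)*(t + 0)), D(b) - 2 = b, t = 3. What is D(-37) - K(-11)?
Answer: 12571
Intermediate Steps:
D(b) = 2 + b
J(p, m) = -6 + (1 + p)*(m + 6*p) (J(p, m) = -6 + (p + 1)*(m + (p + p)*(3 + 0)) = -6 + (1 + p)*(m + (2*p)*3) = -6 + (1 + p)*(m + 6*p))
K(W) = 3*W*(-6 + 7*W + 7*W²)/2 (K(W) = (-6 + W + 6*W + 6*W² + W*W)*(W/2 + W) = (-6 + W + 6*W + 6*W² + W²)*(W*(½) + W) = (-6 + 7*W + 7*W²)*(W/2 + W) = (-6 + 7*W + 7*W²)*(3*W/2) = 3*W*(-6 + 7*W + 7*W²)/2)
D(-37) - K(-11) = (2 - 37) - 3*(-11)*(-6 + 7*(-11) + 7*(-11)²)/2 = -35 - 3*(-11)*(-6 - 77 + 7*121)/2 = -35 - 3*(-11)*(-6 - 77 + 847)/2 = -35 - 3*(-11)*764/2 = -35 - 1*(-12606) = -35 + 12606 = 12571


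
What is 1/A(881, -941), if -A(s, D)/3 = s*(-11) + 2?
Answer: 1/29067 ≈ 3.4403e-5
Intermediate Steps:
A(s, D) = -6 + 33*s (A(s, D) = -3*(s*(-11) + 2) = -3*(-11*s + 2) = -3*(2 - 11*s) = -6 + 33*s)
1/A(881, -941) = 1/(-6 + 33*881) = 1/(-6 + 29073) = 1/29067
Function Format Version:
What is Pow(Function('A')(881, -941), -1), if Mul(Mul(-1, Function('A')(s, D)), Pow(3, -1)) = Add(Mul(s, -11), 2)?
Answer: Rational(1, 29067) ≈ 3.4403e-5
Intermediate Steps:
Function('A')(s, D) = Add(-6, Mul(33, s)) (Function('A')(s, D) = Mul(-3, Add(Mul(s, -11), 2)) = Mul(-3, Add(Mul(-11, s), 2)) = Mul(-3, Add(2, Mul(-11, s))) = Add(-6, Mul(33, s)))
Pow(Function('A')(881, -941), -1) = Pow(Add(-6, Mul(33, 881)), -1) = Pow(Add(-6, 29073), -1) = Pow(29067, -1) = Rational(1, 29067)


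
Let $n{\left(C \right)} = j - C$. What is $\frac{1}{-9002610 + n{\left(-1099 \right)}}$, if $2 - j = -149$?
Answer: $- \frac{1}{9001360} \approx -1.1109 \cdot 10^{-7}$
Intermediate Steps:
$j = 151$ ($j = 2 - -149 = 2 + 149 = 151$)
$n{\left(C \right)} = 151 - C$
$\frac{1}{-9002610 + n{\left(-1099 \right)}} = \frac{1}{-9002610 + \left(151 - -1099\right)} = \frac{1}{-9002610 + \left(151 + 1099\right)} = \frac{1}{-9002610 + 1250} = \frac{1}{-9001360} = - \frac{1}{9001360}$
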